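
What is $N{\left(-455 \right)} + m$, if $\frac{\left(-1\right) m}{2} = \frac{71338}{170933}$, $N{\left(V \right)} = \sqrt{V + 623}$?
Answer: $- \frac{142676}{170933} + 2 \sqrt{42} \approx 12.127$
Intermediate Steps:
$N{\left(V \right)} = \sqrt{623 + V}$
$m = - \frac{142676}{170933}$ ($m = - 2 \cdot \frac{71338}{170933} = - 2 \cdot 71338 \cdot \frac{1}{170933} = \left(-2\right) \frac{71338}{170933} = - \frac{142676}{170933} \approx -0.83469$)
$N{\left(-455 \right)} + m = \sqrt{623 - 455} - \frac{142676}{170933} = \sqrt{168} - \frac{142676}{170933} = 2 \sqrt{42} - \frac{142676}{170933} = - \frac{142676}{170933} + 2 \sqrt{42}$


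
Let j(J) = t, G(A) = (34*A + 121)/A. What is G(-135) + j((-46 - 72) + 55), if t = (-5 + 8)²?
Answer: 5684/135 ≈ 42.104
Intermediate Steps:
t = 9 (t = 3² = 9)
G(A) = (121 + 34*A)/A
j(J) = 9
G(-135) + j((-46 - 72) + 55) = (34 + 121/(-135)) + 9 = (34 + 121*(-1/135)) + 9 = (34 - 121/135) + 9 = 4469/135 + 9 = 5684/135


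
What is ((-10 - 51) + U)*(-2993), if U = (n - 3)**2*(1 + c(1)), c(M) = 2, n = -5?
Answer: -392083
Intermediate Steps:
U = 192 (U = (-5 - 3)**2*(1 + 2) = (-8)**2*3 = 64*3 = 192)
((-10 - 51) + U)*(-2993) = ((-10 - 51) + 192)*(-2993) = (-61 + 192)*(-2993) = 131*(-2993) = -392083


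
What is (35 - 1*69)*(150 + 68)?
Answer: -7412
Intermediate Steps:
(35 - 1*69)*(150 + 68) = (35 - 69)*218 = -34*218 = -7412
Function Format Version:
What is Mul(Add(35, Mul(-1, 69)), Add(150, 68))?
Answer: -7412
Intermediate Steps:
Mul(Add(35, Mul(-1, 69)), Add(150, 68)) = Mul(Add(35, -69), 218) = Mul(-34, 218) = -7412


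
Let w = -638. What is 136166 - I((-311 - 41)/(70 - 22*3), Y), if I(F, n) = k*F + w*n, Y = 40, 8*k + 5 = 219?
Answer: 164040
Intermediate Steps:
k = 107/4 (k = -5/8 + (⅛)*219 = -5/8 + 219/8 = 107/4 ≈ 26.750)
I(F, n) = -638*n + 107*F/4 (I(F, n) = 107*F/4 - 638*n = -638*n + 107*F/4)
136166 - I((-311 - 41)/(70 - 22*3), Y) = 136166 - (-638*40 + 107*((-311 - 41)/(70 - 22*3))/4) = 136166 - (-25520 + 107*(-352/(70 - 66))/4) = 136166 - (-25520 + 107*(-352/4)/4) = 136166 - (-25520 + 107*(-352*¼)/4) = 136166 - (-25520 + (107/4)*(-88)) = 136166 - (-25520 - 2354) = 136166 - 1*(-27874) = 136166 + 27874 = 164040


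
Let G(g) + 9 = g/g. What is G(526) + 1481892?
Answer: 1481884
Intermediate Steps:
G(g) = -8 (G(g) = -9 + g/g = -9 + 1 = -8)
G(526) + 1481892 = -8 + 1481892 = 1481884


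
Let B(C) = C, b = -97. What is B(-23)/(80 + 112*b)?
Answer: 23/10784 ≈ 0.0021328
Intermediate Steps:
B(-23)/(80 + 112*b) = -23/(80 + 112*(-97)) = -23/(80 - 10864) = -23/(-10784) = -23*(-1/10784) = 23/10784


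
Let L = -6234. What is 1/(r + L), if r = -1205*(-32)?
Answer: 1/32326 ≈ 3.0935e-5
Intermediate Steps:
r = 38560
1/(r + L) = 1/(38560 - 6234) = 1/32326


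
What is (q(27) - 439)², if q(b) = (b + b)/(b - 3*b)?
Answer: 193600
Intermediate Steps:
q(b) = -1 (q(b) = (2*b)/((-2*b)) = (2*b)*(-1/(2*b)) = -1)
(q(27) - 439)² = (-1 - 439)² = (-440)² = 193600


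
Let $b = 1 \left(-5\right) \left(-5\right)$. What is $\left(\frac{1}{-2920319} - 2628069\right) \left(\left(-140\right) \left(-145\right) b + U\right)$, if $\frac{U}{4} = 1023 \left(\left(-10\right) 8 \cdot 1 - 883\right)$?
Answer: $\frac{26348324610947261152}{2920319} \approx 9.0224 \cdot 10^{12}$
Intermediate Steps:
$b = 25$ ($b = \left(-5\right) \left(-5\right) = 25$)
$U = -3940596$ ($U = 4 \cdot 1023 \left(\left(-10\right) 8 \cdot 1 - 883\right) = 4 \cdot 1023 \left(\left(-80\right) 1 - 883\right) = 4 \cdot 1023 \left(-80 - 883\right) = 4 \cdot 1023 \left(-963\right) = 4 \left(-985149\right) = -3940596$)
$\left(\frac{1}{-2920319} - 2628069\right) \left(\left(-140\right) \left(-145\right) b + U\right) = \left(\frac{1}{-2920319} - 2628069\right) \left(\left(-140\right) \left(-145\right) 25 - 3940596\right) = \left(- \frac{1}{2920319} - 2628069\right) \left(20300 \cdot 25 - 3940596\right) = - \frac{7674799834012 \left(507500 - 3940596\right)}{2920319} = \left(- \frac{7674799834012}{2920319}\right) \left(-3433096\right) = \frac{26348324610947261152}{2920319}$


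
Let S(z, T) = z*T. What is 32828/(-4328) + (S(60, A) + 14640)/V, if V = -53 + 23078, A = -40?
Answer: -11714833/1660870 ≈ -7.0534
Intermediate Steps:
S(z, T) = T*z
V = 23025
32828/(-4328) + (S(60, A) + 14640)/V = 32828/(-4328) + (-40*60 + 14640)/23025 = 32828*(-1/4328) + (-2400 + 14640)*(1/23025) = -8207/1082 + 12240*(1/23025) = -8207/1082 + 816/1535 = -11714833/1660870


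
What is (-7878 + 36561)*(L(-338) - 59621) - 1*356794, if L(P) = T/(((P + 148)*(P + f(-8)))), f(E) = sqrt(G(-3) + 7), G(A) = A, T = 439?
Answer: -36398710942081/21280 ≈ -1.7105e+9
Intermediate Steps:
f(E) = 2 (f(E) = sqrt(-3 + 7) = sqrt(4) = 2)
L(P) = 439/((2 + P)*(148 + P)) (L(P) = 439/(((P + 148)*(P + 2))) = 439/(((148 + P)*(2 + P))) = 439/(((2 + P)*(148 + P))) = 439*(1/((2 + P)*(148 + P))) = 439/((2 + P)*(148 + P)))
(-7878 + 36561)*(L(-338) - 59621) - 1*356794 = (-7878 + 36561)*(439/(296 + (-338)**2 + 150*(-338)) - 59621) - 1*356794 = 28683*(439/(296 + 114244 - 50700) - 59621) - 356794 = 28683*(439/63840 - 59621) - 356794 = 28683*(-3806204201/63840) - 356794 = -36391118365761/21280 - 356794 = -36398710942081/21280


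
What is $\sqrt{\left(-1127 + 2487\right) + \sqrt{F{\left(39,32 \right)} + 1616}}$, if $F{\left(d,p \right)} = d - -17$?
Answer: $\sqrt{1360 + 2 \sqrt{418}} \approx 37.428$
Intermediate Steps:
$F{\left(d,p \right)} = 17 + d$ ($F{\left(d,p \right)} = d + 17 = 17 + d$)
$\sqrt{\left(-1127 + 2487\right) + \sqrt{F{\left(39,32 \right)} + 1616}} = \sqrt{\left(-1127 + 2487\right) + \sqrt{\left(17 + 39\right) + 1616}} = \sqrt{1360 + \sqrt{56 + 1616}} = \sqrt{1360 + \sqrt{1672}} = \sqrt{1360 + 2 \sqrt{418}}$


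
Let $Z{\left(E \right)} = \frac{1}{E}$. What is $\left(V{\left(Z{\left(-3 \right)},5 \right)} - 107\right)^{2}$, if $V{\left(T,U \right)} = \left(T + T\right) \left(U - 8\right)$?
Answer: $11025$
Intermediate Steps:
$V{\left(T,U \right)} = 2 T \left(-8 + U\right)$
$\left(V{\left(Z{\left(-3 \right)},5 \right)} - 107\right)^{2} = \left(\frac{2 \left(-8 + 5\right)}{-3} - 107\right)^{2} = \left(2 \left(- \frac{1}{3}\right) \left(-3\right) - 107\right)^{2} = \left(2 - 107\right)^{2} = \left(-105\right)^{2} = 11025$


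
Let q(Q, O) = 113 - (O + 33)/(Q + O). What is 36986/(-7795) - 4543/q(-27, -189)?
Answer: -712177036/15753695 ≈ -45.207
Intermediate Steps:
q(Q, O) = 113 - (33 + O)/(O + Q)
36986/(-7795) - 4543/q(-27, -189) = 36986/(-7795) - 4543*(-189 - 27)/(-33 + 112*(-189) + 113*(-27)) = 36986*(-1/7795) - 4543*(-216/(-33 - 21168 - 3051)) = -36986/7795 - 4543/((-1/216*(-24252))) = -36986/7795 - 4543/2021/18 = -36986/7795 - 4543*18/2021 = -36986/7795 - 81774/2021 = -712177036/15753695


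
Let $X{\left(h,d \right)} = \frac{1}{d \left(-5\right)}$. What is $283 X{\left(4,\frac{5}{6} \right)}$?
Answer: $- \frac{1698}{25} \approx -67.92$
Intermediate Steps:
$X{\left(h,d \right)} = - \frac{1}{5 d}$ ($X{\left(h,d \right)} = \frac{1}{d} \left(- \frac{1}{5}\right) = - \frac{1}{5 d}$)
$283 X{\left(4,\frac{5}{6} \right)} = 283 \left(- \frac{1}{5 \cdot \frac{5}{6}}\right) = 283 \left(\left(- \frac{1}{5}\right) \frac{6}{5}\right) = 283 \left(- \frac{6}{25}\right) = - \frac{1698}{25}$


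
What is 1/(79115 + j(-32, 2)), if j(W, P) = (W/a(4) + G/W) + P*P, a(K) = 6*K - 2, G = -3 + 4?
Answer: 352/27849365 ≈ 1.2639e-5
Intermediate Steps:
G = 1
a(K) = -2 + 6*K
j(W, P) = P**2 + 1/W + W/22 (j(W, P) = (W/(-2 + 6*4) + 1/W) + P*P = (W/(-2 + 24) + 1/W) + P**2 = (W/22 + 1/W) + P**2 = (1/W + W/22) + P**2 = P**2 + 1/W + W/22)
1/(79115 + j(-32, 2)) = 1/(79115 + (2**2 + 1/(-32) + (1/22)*(-32))) = 1/(79115 + (4 - 1/32 - 16/11)) = 1/(79115 + 885/352) = 1/(27849365/352) = 352/27849365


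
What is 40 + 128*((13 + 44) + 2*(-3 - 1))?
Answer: 6312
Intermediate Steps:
40 + 128*((13 + 44) + 2*(-3 - 1)) = 40 + 128*(57 + 2*(-4)) = 40 + 128*(57 - 8) = 40 + 128*49 = 40 + 6272 = 6312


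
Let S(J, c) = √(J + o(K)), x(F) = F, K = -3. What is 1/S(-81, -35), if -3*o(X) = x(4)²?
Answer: -I*√777/259 ≈ -0.10762*I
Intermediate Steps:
o(X) = -16/3 (o(X) = -⅓*4² = -⅓*16 = -16/3)
S(J, c) = √(-16/3 + J) (S(J, c) = √(J - 16/3) = √(-16/3 + J))
1/S(-81, -35) = 1/(√(-48 + 9*(-81))/3) = 1/(√(-48 - 729)/3) = 1/(√(-777)/3) = 1/((I*√777)/3) = 1/(I*√777/3) = -I*√777/259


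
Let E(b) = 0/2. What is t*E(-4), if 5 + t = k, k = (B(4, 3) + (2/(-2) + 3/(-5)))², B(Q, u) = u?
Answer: 0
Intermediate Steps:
E(b) = 0 (E(b) = 0*(½) = 0)
k = 49/25 (k = (3 + (2/(-2) + 3/(-5)))² = (3 + (2*(-½) + 3*(-⅕)))² = (3 + (-1 - ⅗))² = (3 - 8/5)² = (7/5)² = 49/25 ≈ 1.9600)
t = -76/25 (t = -5 + 49/25 = -76/25 ≈ -3.0400)
t*E(-4) = -76/25*0 = 0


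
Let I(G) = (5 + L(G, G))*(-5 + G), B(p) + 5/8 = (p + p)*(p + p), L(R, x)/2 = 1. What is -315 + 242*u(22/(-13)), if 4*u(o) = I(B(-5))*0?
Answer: -315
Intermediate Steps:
L(R, x) = 2 (L(R, x) = 2*1 = 2)
B(p) = -5/8 + 4*p² (B(p) = -5/8 + (p + p)*(p + p) = -5/8 + (2*p)*(2*p) = -5/8 + 4*p²)
I(G) = -35 + 7*G (I(G) = (5 + 2)*(-5 + G) = 7*(-5 + G) = -35 + 7*G)
u(o) = 0 (u(o) = ((-35 + 7*(-5/8 + 4*(-5)²))*0)/4 = ((-35 + 7*(-5/8 + 4*25))*0)/4 = ((-35 + 7*(-5/8 + 100))*0)/4 = ((-35 + 7*(795/8))*0)/4 = ((-35 + 5565/8)*0)/4 = ((5285/8)*0)/4 = (¼)*0 = 0)
-315 + 242*u(22/(-13)) = -315 + 242*0 = -315 + 0 = -315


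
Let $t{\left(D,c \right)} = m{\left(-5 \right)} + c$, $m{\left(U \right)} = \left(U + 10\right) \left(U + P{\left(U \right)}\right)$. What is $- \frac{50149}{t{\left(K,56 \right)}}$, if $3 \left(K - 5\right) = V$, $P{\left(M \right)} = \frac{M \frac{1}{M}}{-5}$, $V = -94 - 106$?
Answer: $- \frac{50149}{30} \approx -1671.6$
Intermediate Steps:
$V = -200$ ($V = -94 - 106 = -200$)
$P{\left(M \right)} = - \frac{1}{5}$ ($P{\left(M \right)} = 1 \left(- \frac{1}{5}\right) = - \frac{1}{5}$)
$m{\left(U \right)} = \left(10 + U\right) \left(- \frac{1}{5} + U\right)$ ($m{\left(U \right)} = \left(U + 10\right) \left(U - \frac{1}{5}\right) = \left(10 + U\right) \left(- \frac{1}{5} + U\right)$)
$K = - \frac{185}{3}$ ($K = 5 + \frac{1}{3} \left(-200\right) = 5 - \frac{200}{3} = - \frac{185}{3} \approx -61.667$)
$t{\left(D,c \right)} = -26 + c$ ($t{\left(D,c \right)} = \left(-2 + \left(-5\right)^{2} + \frac{49}{5} \left(-5\right)\right) + c = \left(-2 + 25 - 49\right) + c = -26 + c$)
$- \frac{50149}{t{\left(K,56 \right)}} = - \frac{50149}{-26 + 56} = - \frac{50149}{30}$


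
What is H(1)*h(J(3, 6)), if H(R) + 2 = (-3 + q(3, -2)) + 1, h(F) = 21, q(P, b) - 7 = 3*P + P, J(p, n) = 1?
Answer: 315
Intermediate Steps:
q(P, b) = 7 + 4*P (q(P, b) = 7 + (3*P + P) = 7 + 4*P)
H(R) = 15 (H(R) = -2 + ((-3 + (7 + 4*3)) + 1) = -2 + ((-3 + (7 + 12)) + 1) = -2 + ((-3 + 19) + 1) = -2 + (16 + 1) = -2 + 17 = 15)
H(1)*h(J(3, 6)) = 15*21 = 315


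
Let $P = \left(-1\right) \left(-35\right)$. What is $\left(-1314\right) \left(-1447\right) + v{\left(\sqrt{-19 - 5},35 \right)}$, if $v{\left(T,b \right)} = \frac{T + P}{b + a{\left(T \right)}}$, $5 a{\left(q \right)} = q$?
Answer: $\frac{58274752087}{30649} + \frac{1400 i \sqrt{6}}{30649} \approx 1.9014 \cdot 10^{6} + 0.11189 i$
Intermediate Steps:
$P = 35$
$a{\left(q \right)} = \frac{q}{5}$
$v{\left(T,b \right)} = \frac{35 + T}{b + \frac{T}{5}}$ ($v{\left(T,b \right)} = \frac{T + 35}{b + \frac{T}{5}} = \frac{35 + T}{b + \frac{T}{5}}$)
$\left(-1314\right) \left(-1447\right) + v{\left(\sqrt{-19 - 5},35 \right)} = \left(-1314\right) \left(-1447\right) + \frac{5 \left(35 + \sqrt{-19 - 5}\right)}{\sqrt{-19 - 5} + 5 \cdot 35} = 1901358 + \frac{5 \left(35 + \sqrt{-24}\right)}{\sqrt{-24} + 175} = 1901358 + \frac{5 \left(35 + 2 i \sqrt{6}\right)}{2 i \sqrt{6} + 175} = 1901358 + \frac{5 \left(35 + 2 i \sqrt{6}\right)}{175 + 2 i \sqrt{6}}$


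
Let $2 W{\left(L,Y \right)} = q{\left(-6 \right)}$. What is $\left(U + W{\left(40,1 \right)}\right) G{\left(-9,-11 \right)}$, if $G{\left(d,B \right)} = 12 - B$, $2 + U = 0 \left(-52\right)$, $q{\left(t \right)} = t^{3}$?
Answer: $-2530$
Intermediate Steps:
$U = -2$ ($U = -2 + 0 \left(-52\right) = -2 + 0 = -2$)
$W{\left(L,Y \right)} = -108$ ($W{\left(L,Y \right)} = \frac{\left(-6\right)^{3}}{2} = \frac{1}{2} \left(-216\right) = -108$)
$\left(U + W{\left(40,1 \right)}\right) G{\left(-9,-11 \right)} = \left(-2 - 108\right) \left(12 - -11\right) = - 110 \left(12 + 11\right) = \left(-110\right) 23 = -2530$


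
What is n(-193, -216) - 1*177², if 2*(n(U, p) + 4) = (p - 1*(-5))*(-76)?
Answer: -23315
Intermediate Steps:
n(U, p) = -194 - 38*p (n(U, p) = -4 + ((p - 1*(-5))*(-76))/2 = -4 + ((p + 5)*(-76))/2 = -4 + ((5 + p)*(-76))/2 = -4 + (-380 - 76*p)/2 = -4 + (-190 - 38*p) = -194 - 38*p)
n(-193, -216) - 1*177² = (-194 - 38*(-216)) - 1*177² = (-194 + 8208) - 1*31329 = 8014 - 31329 = -23315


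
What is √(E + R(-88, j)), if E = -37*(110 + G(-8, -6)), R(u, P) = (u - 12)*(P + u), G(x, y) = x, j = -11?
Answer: √6126 ≈ 78.269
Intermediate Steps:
R(u, P) = (-12 + u)*(P + u)
E = -3774 (E = -37*(110 - 8) = -37*102 = -3774)
√(E + R(-88, j)) = √(-3774 + ((-88)² - 12*(-11) - 12*(-88) - 11*(-88))) = √(-3774 + (7744 + 132 + 1056 + 968)) = √(-3774 + 9900) = √6126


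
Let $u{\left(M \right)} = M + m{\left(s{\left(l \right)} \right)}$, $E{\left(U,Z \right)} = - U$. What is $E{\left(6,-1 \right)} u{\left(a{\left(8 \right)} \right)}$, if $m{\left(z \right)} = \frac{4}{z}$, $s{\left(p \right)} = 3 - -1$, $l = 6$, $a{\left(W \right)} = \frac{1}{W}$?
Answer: $- \frac{27}{4} \approx -6.75$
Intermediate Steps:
$s{\left(p \right)} = 4$ ($s{\left(p \right)} = 3 + 1 = 4$)
$u{\left(M \right)} = 1 + M$ ($u{\left(M \right)} = M + \frac{4}{4} = M + 4 \cdot \frac{1}{4} = M + 1 = 1 + M$)
$E{\left(6,-1 \right)} u{\left(a{\left(8 \right)} \right)} = \left(-1\right) 6 \left(1 + \frac{1}{8}\right) = - 6 \left(1 + \frac{1}{8}\right) = \left(-6\right) \frac{9}{8} = - \frac{27}{4}$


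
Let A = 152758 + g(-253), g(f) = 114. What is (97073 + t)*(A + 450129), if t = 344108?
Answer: 266032584181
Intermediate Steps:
A = 152872 (A = 152758 + 114 = 152872)
(97073 + t)*(A + 450129) = (97073 + 344108)*(152872 + 450129) = 441181*603001 = 266032584181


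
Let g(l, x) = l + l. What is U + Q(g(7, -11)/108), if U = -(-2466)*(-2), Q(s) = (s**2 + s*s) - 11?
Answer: -7206845/1458 ≈ -4943.0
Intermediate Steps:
g(l, x) = 2*l
Q(s) = -11 + 2*s**2 (Q(s) = (s**2 + s**2) - 11 = 2*s**2 - 11 = -11 + 2*s**2)
U = -4932 (U = -137*36 = -4932)
U + Q(g(7, -11)/108) = -4932 + (-11 + 2*((2*7)/108)**2) = -4932 + (-11 + 2*(14*(1/108))**2) = -4932 + (-11 + 2*(7/54)**2) = -4932 + (-11 + 2*(49/2916)) = -4932 + (-11 + 49/1458) = -4932 - 15989/1458 = -7206845/1458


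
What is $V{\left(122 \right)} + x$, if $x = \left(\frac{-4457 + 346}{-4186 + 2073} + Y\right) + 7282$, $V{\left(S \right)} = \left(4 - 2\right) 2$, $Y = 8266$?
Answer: $\frac{32865487}{2113} \approx 15554.0$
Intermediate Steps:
$V{\left(S \right)} = 4$ ($V{\left(S \right)} = 2 \cdot 2 = 4$)
$x = \frac{32857035}{2113}$ ($x = \left(\frac{-4457 + 346}{-4186 + 2073} + 8266\right) + 7282 = \left(- \frac{4111}{-2113} + 8266\right) + 7282 = \left(\left(-4111\right) \left(- \frac{1}{2113}\right) + 8266\right) + 7282 = \left(\frac{4111}{2113} + 8266\right) + 7282 = \frac{17470169}{2113} + 7282 = \frac{32857035}{2113} \approx 15550.0$)
$V{\left(122 \right)} + x = 4 + \frac{32857035}{2113} = \frac{32865487}{2113}$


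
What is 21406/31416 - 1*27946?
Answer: -5700845/204 ≈ -27945.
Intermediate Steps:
21406/31416 - 1*27946 = 21406*(1/31416) - 27946 = 139/204 - 27946 = -5700845/204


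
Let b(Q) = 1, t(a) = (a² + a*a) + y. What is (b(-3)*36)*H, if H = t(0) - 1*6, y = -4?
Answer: -360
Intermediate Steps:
t(a) = -4 + 2*a² (t(a) = (a² + a*a) - 4 = (a² + a²) - 4 = 2*a² - 4 = -4 + 2*a²)
H = -10 (H = (-4 + 2*0²) - 1*6 = (-4 + 2*0) - 6 = (-4 + 0) - 6 = -4 - 6 = -10)
(b(-3)*36)*H = (1*36)*(-10) = 36*(-10) = -360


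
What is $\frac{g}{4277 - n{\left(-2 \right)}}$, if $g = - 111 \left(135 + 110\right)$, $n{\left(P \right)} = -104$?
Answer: $- \frac{27195}{4381} \approx -6.2075$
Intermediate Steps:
$g = -27195$ ($g = \left(-111\right) 245 = -27195$)
$\frac{g}{4277 - n{\left(-2 \right)}} = - \frac{27195}{4277 - -104} = - \frac{27195}{4277 + 104} = - \frac{27195}{4381}$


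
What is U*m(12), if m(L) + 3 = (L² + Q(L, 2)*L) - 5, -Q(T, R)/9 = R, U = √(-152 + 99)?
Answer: -80*I*√53 ≈ -582.41*I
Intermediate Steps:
U = I*√53 (U = √(-53) = I*√53 ≈ 7.2801*I)
Q(T, R) = -9*R
m(L) = -8 + L² - 18*L (m(L) = -3 + ((L² + (-9*2)*L) - 5) = -3 + ((L² - 18*L) - 5) = -3 + (-5 + L² - 18*L) = -8 + L² - 18*L)
U*m(12) = (I*√53)*(-8 + 12² - 18*12) = (I*√53)*(-8 + 144 - 216) = (I*√53)*(-80) = -80*I*√53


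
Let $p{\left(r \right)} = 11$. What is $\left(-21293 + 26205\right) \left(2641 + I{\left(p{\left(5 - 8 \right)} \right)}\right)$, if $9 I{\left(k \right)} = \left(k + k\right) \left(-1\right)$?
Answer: $\frac{116645264}{9} \approx 1.2961 \cdot 10^{7}$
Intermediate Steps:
$I{\left(k \right)} = - \frac{2 k}{9}$ ($I{\left(k \right)} = \frac{\left(k + k\right) \left(-1\right)}{9} = \frac{2 k \left(-1\right)}{9} = \frac{\left(-2\right) k}{9} = - \frac{2 k}{9}$)
$\left(-21293 + 26205\right) \left(2641 + I{\left(p{\left(5 - 8 \right)} \right)}\right) = \left(-21293 + 26205\right) \left(2641 - \frac{22}{9}\right) = 4912 \left(2641 - \frac{22}{9}\right) = 4912 \cdot \frac{23747}{9} = \frac{116645264}{9}$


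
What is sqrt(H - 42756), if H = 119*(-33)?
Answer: 3*I*sqrt(5187) ≈ 216.06*I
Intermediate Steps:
H = -3927
sqrt(H - 42756) = sqrt(-3927 - 42756) = sqrt(-46683) = 3*I*sqrt(5187)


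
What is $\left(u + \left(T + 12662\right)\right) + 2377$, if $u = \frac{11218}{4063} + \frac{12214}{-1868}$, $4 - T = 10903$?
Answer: $\frac{15696310751}{3794842} \approx 4136.2$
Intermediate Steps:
$T = -10899$ ($T = 4 - 10903 = -10899$)
$u = - \frac{14335129}{3794842}$ ($u = 11218 \cdot \frac{1}{4063} + 12214 \left(- \frac{1}{1868}\right) = \frac{11218}{4063} - \frac{6107}{934} = - \frac{14335129}{3794842} \approx -3.7775$)
$\left(u + \left(T + 12662\right)\right) + 2377 = \left(- \frac{14335129}{3794842} + \left(-10899 + 12662\right)\right) + 2377 = \left(- \frac{14335129}{3794842} + 1763\right) + 2377 = \frac{6675971317}{3794842} + 2377 = \frac{15696310751}{3794842}$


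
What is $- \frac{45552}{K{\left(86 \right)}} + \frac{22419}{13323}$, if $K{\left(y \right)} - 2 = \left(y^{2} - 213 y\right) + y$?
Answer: $\frac{141629457}{24056897} \approx 5.8873$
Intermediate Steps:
$K{\left(y \right)} = 2 + y^{2} - 212 y$ ($K{\left(y \right)} = 2 + \left(\left(y^{2} - 213 y\right) + y\right) = 2 + \left(y^{2} - 212 y\right) = 2 + y^{2} - 212 y$)
$- \frac{45552}{K{\left(86 \right)}} + \frac{22419}{13323} = - \frac{45552}{2 + 86^{2} - 18232} + \frac{22419}{13323} = - \frac{45552}{2 + 7396 - 18232} + 22419 \cdot \frac{1}{13323} = - \frac{45552}{-10834} + \frac{7473}{4441} = \left(-45552\right) \left(- \frac{1}{10834}\right) + \frac{7473}{4441} = \frac{22776}{5417} + \frac{7473}{4441} = \frac{141629457}{24056897}$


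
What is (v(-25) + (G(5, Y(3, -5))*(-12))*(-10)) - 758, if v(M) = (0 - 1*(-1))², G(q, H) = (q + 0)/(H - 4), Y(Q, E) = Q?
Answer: -1357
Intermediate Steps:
G(q, H) = q/(-4 + H)
v(M) = 1 (v(M) = (0 + 1)² = 1² = 1)
(v(-25) + (G(5, Y(3, -5))*(-12))*(-10)) - 758 = (1 + ((5/(-4 + 3))*(-12))*(-10)) - 758 = (1 + ((5/(-1))*(-12))*(-10)) - 758 = (1 + ((5*(-1))*(-12))*(-10)) - 758 = (1 - 5*(-12)*(-10)) - 758 = (1 + 60*(-10)) - 758 = (1 - 600) - 758 = -599 - 758 = -1357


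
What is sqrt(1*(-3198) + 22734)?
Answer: 4*sqrt(1221) ≈ 139.77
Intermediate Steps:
sqrt(1*(-3198) + 22734) = sqrt(-3198 + 22734) = sqrt(19536) = 4*sqrt(1221)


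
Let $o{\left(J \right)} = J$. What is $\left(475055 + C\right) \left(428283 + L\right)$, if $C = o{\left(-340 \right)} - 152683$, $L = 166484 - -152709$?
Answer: $240711191232$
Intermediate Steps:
$L = 319193$ ($L = 166484 + 152709 = 319193$)
$C = -153023$ ($C = -340 - 152683 = -153023$)
$\left(475055 + C\right) \left(428283 + L\right) = \left(475055 - 153023\right) \left(428283 + 319193\right) = 322032 \cdot 747476 = 240711191232$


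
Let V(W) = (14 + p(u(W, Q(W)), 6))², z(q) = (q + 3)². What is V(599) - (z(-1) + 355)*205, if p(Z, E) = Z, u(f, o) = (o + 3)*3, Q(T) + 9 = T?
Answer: 3141254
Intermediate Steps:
Q(T) = -9 + T
z(q) = (3 + q)²
u(f, o) = 9 + 3*o (u(f, o) = (3 + o)*3 = 9 + 3*o)
V(W) = (-4 + 3*W)² (V(W) = (14 + (9 + 3*(-9 + W)))² = (14 + (9 + (-27 + 3*W)))² = (14 + (-18 + 3*W))² = (-4 + 3*W)²)
V(599) - (z(-1) + 355)*205 = (-4 + 3*599)² - ((3 - 1)² + 355)*205 = (-4 + 1797)² - (2² + 355)*205 = 1793² - (4 + 355)*205 = 3214849 - 359*205 = 3214849 - 1*73595 = 3214849 - 73595 = 3141254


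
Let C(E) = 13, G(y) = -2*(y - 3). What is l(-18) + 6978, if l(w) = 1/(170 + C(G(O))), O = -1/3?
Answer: 1276975/183 ≈ 6978.0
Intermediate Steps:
O = -⅓ (O = -1*⅓ = -⅓ ≈ -0.33333)
G(y) = 6 - 2*y (G(y) = -2*(-3 + y) = 6 - 2*y)
l(w) = 1/183 (l(w) = 1/(170 + 13) = 1/183)
l(-18) + 6978 = 1/183 + 6978 = 1276975/183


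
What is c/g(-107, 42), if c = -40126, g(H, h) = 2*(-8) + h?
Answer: -20063/13 ≈ -1543.3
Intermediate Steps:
g(H, h) = -16 + h
c/g(-107, 42) = -40126/(-16 + 42) = -40126/26 = -40126*1/26 = -20063/13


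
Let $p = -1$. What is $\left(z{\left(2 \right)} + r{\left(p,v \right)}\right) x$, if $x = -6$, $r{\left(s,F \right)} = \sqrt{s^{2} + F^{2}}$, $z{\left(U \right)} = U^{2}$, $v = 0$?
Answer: $-30$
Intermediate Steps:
$r{\left(s,F \right)} = \sqrt{F^{2} + s^{2}}$
$\left(z{\left(2 \right)} + r{\left(p,v \right)}\right) x = \left(2^{2} + \sqrt{0^{2} + \left(-1\right)^{2}}\right) \left(-6\right) = \left(4 + \sqrt{0 + 1}\right) \left(-6\right) = \left(4 + \sqrt{1}\right) \left(-6\right) = \left(4 + 1\right) \left(-6\right) = 5 \left(-6\right) = -30$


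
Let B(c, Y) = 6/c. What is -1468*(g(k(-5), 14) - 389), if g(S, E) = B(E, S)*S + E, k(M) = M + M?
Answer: 3897540/7 ≈ 5.5679e+5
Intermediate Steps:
k(M) = 2*M
g(S, E) = E + 6*S/E (g(S, E) = (6/E)*S + E = 6*S/E + E = E + 6*S/E)
-1468*(g(k(-5), 14) - 389) = -1468*((14 + 6*(2*(-5))/14) - 389) = -1468*((14 + 6*(-10)*(1/14)) - 389) = -1468*((14 - 30/7) - 389) = -1468*(68/7 - 389) = -1468*(-2655/7) = 3897540/7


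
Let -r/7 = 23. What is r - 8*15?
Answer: -281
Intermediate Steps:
r = -161 (r = -7*23 = -161)
r - 8*15 = -161 - 8*15 = -161 - 120 = -281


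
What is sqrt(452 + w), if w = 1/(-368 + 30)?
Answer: 15*sqrt(1358)/26 ≈ 21.260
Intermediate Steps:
w = -1/338 (w = 1/(-338) = -1/338 ≈ -0.0029586)
sqrt(452 + w) = sqrt(452 - 1/338) = sqrt(152775/338) = 15*sqrt(1358)/26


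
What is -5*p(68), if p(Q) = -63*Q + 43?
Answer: 21205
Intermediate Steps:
p(Q) = 43 - 63*Q
-5*p(68) = -5*(43 - 63*68) = -5*(43 - 4284) = -5*(-4241) = 21205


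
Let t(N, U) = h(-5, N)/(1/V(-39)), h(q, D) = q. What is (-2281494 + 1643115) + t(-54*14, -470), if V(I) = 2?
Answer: -638389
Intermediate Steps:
t(N, U) = -10 (t(N, U) = -5/(1/2) = -5/1/2 = -5*2 = -10)
(-2281494 + 1643115) + t(-54*14, -470) = (-2281494 + 1643115) - 10 = -638379 - 10 = -638389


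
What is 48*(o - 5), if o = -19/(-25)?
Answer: -5088/25 ≈ -203.52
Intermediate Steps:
o = 19/25 (o = -19*(-1/25) = 19/25 ≈ 0.76000)
48*(o - 5) = 48*(19/25 - 5) = 48*(-106/25) = -5088/25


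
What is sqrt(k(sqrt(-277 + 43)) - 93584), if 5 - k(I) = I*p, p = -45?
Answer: sqrt(-93579 + 135*I*sqrt(26)) ≈ 1.125 + 305.91*I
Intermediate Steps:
k(I) = 5 + 45*I (k(I) = 5 - I*(-45) = 5 - (-45)*I = 5 + 45*I)
sqrt(k(sqrt(-277 + 43)) - 93584) = sqrt((5 + 45*sqrt(-277 + 43)) - 93584) = sqrt((5 + 45*sqrt(-234)) - 93584) = sqrt((5 + 45*(3*I*sqrt(26))) - 93584) = sqrt((5 + 135*I*sqrt(26)) - 93584) = sqrt(-93579 + 135*I*sqrt(26))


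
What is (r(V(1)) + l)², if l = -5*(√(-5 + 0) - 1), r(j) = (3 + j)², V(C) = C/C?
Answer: 316 - 210*I*√5 ≈ 316.0 - 469.57*I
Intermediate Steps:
V(C) = 1
l = 5 - 5*I*√5 (l = -5*(√(-5) - 1) = -5*(I*√5 - 1) = -5*(-1 + I*√5) = 5 - 5*I*√5 ≈ 5.0 - 11.18*I)
(r(V(1)) + l)² = ((3 + 1)² + (5 - 5*I*√5))² = (4² + (5 - 5*I*√5))² = (16 + (5 - 5*I*√5))² = (21 - 5*I*√5)²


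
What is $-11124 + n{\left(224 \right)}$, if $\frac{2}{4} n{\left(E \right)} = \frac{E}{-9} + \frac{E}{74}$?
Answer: $- \frac{3718852}{333} \approx -11168.0$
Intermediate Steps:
$n{\left(E \right)} = - \frac{65 E}{333}$ ($n{\left(E \right)} = 2 \left(\frac{E}{-9} + \frac{E}{74}\right) = 2 \left(E \left(- \frac{1}{9}\right) + E \frac{1}{74}\right) = 2 \left(- \frac{E}{9} + \frac{E}{74}\right) = 2 \left(- \frac{65 E}{666}\right) = - \frac{65 E}{333}$)
$-11124 + n{\left(224 \right)} = -11124 - \frac{14560}{333} = - \frac{3718852}{333}$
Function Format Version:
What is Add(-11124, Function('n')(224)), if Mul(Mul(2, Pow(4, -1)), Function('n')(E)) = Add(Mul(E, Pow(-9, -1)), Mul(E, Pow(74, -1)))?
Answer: Rational(-3718852, 333) ≈ -11168.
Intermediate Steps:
Function('n')(E) = Mul(Rational(-65, 333), E) (Function('n')(E) = Mul(2, Add(Mul(E, Pow(-9, -1)), Mul(E, Pow(74, -1)))) = Mul(2, Add(Mul(E, Rational(-1, 9)), Mul(E, Rational(1, 74)))) = Mul(2, Add(Mul(Rational(-1, 9), E), Mul(Rational(1, 74), E))) = Mul(2, Mul(Rational(-65, 666), E)) = Mul(Rational(-65, 333), E))
Add(-11124, Function('n')(224)) = Add(-11124, Mul(Rational(-65, 333), 224)) = Add(-11124, Rational(-14560, 333)) = Rational(-3718852, 333)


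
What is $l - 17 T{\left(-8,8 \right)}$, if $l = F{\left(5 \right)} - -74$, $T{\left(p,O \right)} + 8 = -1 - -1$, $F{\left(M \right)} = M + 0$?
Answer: $215$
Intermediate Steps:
$F{\left(M \right)} = M$
$T{\left(p,O \right)} = -8$ ($T{\left(p,O \right)} = -8 - 0 = -8 + \left(-1 + 1\right) = -8 + 0 = -8$)
$l = 79$ ($l = 5 - -74 = 5 + 74 = 79$)
$l - 17 T{\left(-8,8 \right)} = 79 - -136 = 79 + 136 = 215$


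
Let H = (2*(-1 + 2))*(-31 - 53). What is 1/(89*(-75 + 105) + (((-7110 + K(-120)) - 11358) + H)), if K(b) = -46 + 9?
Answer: -1/16003 ≈ -6.2488e-5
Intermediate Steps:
K(b) = -37
H = -168 (H = (2*1)*(-84) = 2*(-84) = -168)
1/(89*(-75 + 105) + (((-7110 + K(-120)) - 11358) + H)) = 1/(89*(-75 + 105) + (((-7110 - 37) - 11358) - 168)) = 1/(89*30 + ((-7147 - 11358) - 168)) = 1/(2670 + (-18505 - 168)) = 1/(2670 - 18673) = 1/(-16003) = -1/16003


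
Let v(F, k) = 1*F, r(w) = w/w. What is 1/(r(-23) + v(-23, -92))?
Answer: -1/22 ≈ -0.045455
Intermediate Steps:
r(w) = 1
v(F, k) = F
1/(r(-23) + v(-23, -92)) = 1/(1 - 23) = 1/(-22) = -1/22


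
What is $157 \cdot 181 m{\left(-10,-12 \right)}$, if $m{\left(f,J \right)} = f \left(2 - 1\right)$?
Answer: $-284170$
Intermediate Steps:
$m{\left(f,J \right)} = f$ ($m{\left(f,J \right)} = f 1 = f$)
$157 \cdot 181 m{\left(-10,-12 \right)} = 157 \cdot 181 \left(-10\right) = 28417 \left(-10\right) = -284170$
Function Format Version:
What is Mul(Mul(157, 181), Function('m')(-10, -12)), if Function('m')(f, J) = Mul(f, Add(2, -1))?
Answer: -284170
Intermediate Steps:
Function('m')(f, J) = f (Function('m')(f, J) = Mul(f, 1) = f)
Mul(Mul(157, 181), Function('m')(-10, -12)) = Mul(Mul(157, 181), -10) = Mul(28417, -10) = -284170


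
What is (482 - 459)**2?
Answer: 529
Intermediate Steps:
(482 - 459)**2 = 23**2 = 529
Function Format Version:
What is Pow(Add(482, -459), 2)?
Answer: 529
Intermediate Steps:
Pow(Add(482, -459), 2) = Pow(23, 2) = 529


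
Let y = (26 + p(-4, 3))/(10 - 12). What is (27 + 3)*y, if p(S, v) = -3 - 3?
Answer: -300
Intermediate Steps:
p(S, v) = -6
y = -10 (y = (26 - 6)/(10 - 12) = 20/(-2) = 20*(-½) = -10)
(27 + 3)*y = (27 + 3)*(-10) = 30*(-10) = -300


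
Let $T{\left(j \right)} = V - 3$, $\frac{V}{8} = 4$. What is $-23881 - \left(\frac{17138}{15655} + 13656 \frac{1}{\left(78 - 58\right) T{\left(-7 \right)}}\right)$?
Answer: $- \frac{10853040831}{453995} \approx -23906.0$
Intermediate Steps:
$V = 32$ ($V = 8 \cdot 4 = 32$)
$T{\left(j \right)} = 29$ ($T{\left(j \right)} = 32 - 3 = 29$)
$-23881 - \left(\frac{17138}{15655} + 13656 \frac{1}{\left(78 - 58\right) T{\left(-7 \right)}}\right) = -23881 - \left(\frac{17138}{15655} + 13656 \frac{1}{29 \left(78 - 58\right)}\right) = -23881 - \left(\frac{17138}{15655} + \frac{13656}{29 \cdot 20}\right) = -23881 - \left(\frac{17138}{15655} + \frac{13656}{580}\right) = -23881 - \frac{11186236}{453995} = - \frac{10853040831}{453995}$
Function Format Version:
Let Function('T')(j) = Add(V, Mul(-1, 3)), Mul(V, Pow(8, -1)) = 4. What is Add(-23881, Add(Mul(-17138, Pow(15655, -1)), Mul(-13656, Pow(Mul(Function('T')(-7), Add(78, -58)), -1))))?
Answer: Rational(-10853040831, 453995) ≈ -23906.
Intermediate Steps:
V = 32 (V = Mul(8, 4) = 32)
Function('T')(j) = 29 (Function('T')(j) = Add(32, Mul(-1, 3)) = Add(32, -3) = 29)
Add(-23881, Add(Mul(-17138, Pow(15655, -1)), Mul(-13656, Pow(Mul(Function('T')(-7), Add(78, -58)), -1)))) = Add(-23881, Add(Mul(-17138, Pow(15655, -1)), Mul(-13656, Pow(Mul(29, Add(78, -58)), -1)))) = Add(-23881, Add(Mul(-17138, Rational(1, 15655)), Mul(-13656, Pow(Mul(29, 20), -1)))) = Add(-23881, Add(Rational(-17138, 15655), Mul(-13656, Pow(580, -1)))) = Add(-23881, Add(Rational(-17138, 15655), Mul(-13656, Rational(1, 580)))) = Add(-23881, Add(Rational(-17138, 15655), Rational(-3414, 145))) = Add(-23881, Rational(-11186236, 453995)) = Rational(-10853040831, 453995)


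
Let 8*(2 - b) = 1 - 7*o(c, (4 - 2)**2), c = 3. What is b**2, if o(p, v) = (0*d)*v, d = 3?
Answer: 225/64 ≈ 3.5156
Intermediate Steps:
o(p, v) = 0 (o(p, v) = (0*3)*v = 0*v = 0)
b = 15/8 (b = 2 - (1 - 7*0)/8 = 2 - (1 + 0)/8 = 2 - 1/8*1 = 2 - 1/8 = 15/8 ≈ 1.8750)
b**2 = (15/8)**2 = 225/64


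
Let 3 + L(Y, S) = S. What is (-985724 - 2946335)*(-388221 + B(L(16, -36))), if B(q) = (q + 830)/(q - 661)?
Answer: 152651232026567/100 ≈ 1.5265e+12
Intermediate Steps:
L(Y, S) = -3 + S
B(q) = (830 + q)/(-661 + q)
(-985724 - 2946335)*(-388221 + B(L(16, -36))) = (-985724 - 2946335)*(-388221 + (830 + (-3 - 36))/(-661 + (-3 - 36))) = -3932059*(-388221 + (830 - 39)/(-661 - 39)) = -3932059*(-388221 + 791/(-700)) = -3932059*(-388221 - 1/700*791) = -3932059*(-388221 - 113/100) = -3932059*(-38822213/100) = 152651232026567/100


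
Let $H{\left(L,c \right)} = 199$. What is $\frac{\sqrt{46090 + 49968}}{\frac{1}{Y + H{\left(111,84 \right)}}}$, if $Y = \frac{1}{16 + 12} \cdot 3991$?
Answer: $\frac{9563 \sqrt{96058}}{28} \approx 1.0585 \cdot 10^{5}$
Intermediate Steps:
$Y = \frac{3991}{28}$ ($Y = \frac{1}{28} \cdot 3991 = \frac{3991}{28} \approx 142.54$)
$\frac{\sqrt{46090 + 49968}}{\frac{1}{Y + H{\left(111,84 \right)}}} = \frac{\sqrt{46090 + 49968}}{\frac{1}{\frac{3991}{28} + 199}} = \frac{\sqrt{96058}}{\frac{1}{\frac{9563}{28}}} = \frac{\sqrt{96058}}{\frac{28}{9563}} = \sqrt{96058} \cdot \frac{9563}{28} = \frac{9563 \sqrt{96058}}{28}$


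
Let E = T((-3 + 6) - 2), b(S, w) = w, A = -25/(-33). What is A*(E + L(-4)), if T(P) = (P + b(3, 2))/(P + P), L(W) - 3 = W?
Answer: 25/66 ≈ 0.37879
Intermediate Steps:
L(W) = 3 + W
A = 25/33 (A = -25*(-1/33) = 25/33 ≈ 0.75758)
T(P) = (2 + P)/(2*P) (T(P) = (P + 2)/(P + P) = (2 + P)/((2*P)) = (2 + P)*(1/(2*P)) = (2 + P)/(2*P))
E = 3/2 (E = (2 + ((-3 + 6) - 2))/(2*((-3 + 6) - 2)) = (2 + (3 - 2))/(2*(3 - 2)) = (½)*(2 + 1)/1 = (½)*1*3 = 3/2 ≈ 1.5000)
A*(E + L(-4)) = 25*(3/2 + (3 - 4))/33 = 25*(3/2 - 1)/33 = (25/33)*(½) = 25/66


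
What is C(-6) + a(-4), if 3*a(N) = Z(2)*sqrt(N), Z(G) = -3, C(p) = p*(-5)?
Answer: 30 - 2*I ≈ 30.0 - 2.0*I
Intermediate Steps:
C(p) = -5*p
a(N) = -sqrt(N) (a(N) = (-3*sqrt(N))/3 = -sqrt(N))
C(-6) + a(-4) = -5*(-6) - sqrt(-4) = 30 - 2*I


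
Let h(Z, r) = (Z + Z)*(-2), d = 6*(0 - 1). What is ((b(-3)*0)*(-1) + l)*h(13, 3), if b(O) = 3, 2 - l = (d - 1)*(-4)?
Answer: 1352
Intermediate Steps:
d = -6 (d = 6*(-1) = -6)
h(Z, r) = -4*Z (h(Z, r) = (2*Z)*(-2) = -4*Z)
l = -26 (l = 2 - (-6 - 1)*(-4) = 2 - (-7)*(-4) = 2 - 1*28 = 2 - 28 = -26)
((b(-3)*0)*(-1) + l)*h(13, 3) = ((3*0)*(-1) - 26)*(-4*13) = (0*(-1) - 26)*(-52) = (0 - 26)*(-52) = -26*(-52) = 1352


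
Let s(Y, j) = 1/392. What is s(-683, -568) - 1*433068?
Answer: -169762655/392 ≈ -4.3307e+5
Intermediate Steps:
s(Y, j) = 1/392
s(-683, -568) - 1*433068 = 1/392 - 1*433068 = 1/392 - 433068 = -169762655/392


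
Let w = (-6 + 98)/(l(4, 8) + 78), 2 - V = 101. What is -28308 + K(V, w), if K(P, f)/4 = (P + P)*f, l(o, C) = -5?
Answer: -2139348/73 ≈ -29306.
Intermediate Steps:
V = -99 (V = 2 - 1*101 = 2 - 101 = -99)
w = 92/73 (w = (-6 + 98)/(-5 + 78) = 92/73 ≈ 1.2603)
K(P, f) = 8*P*f (K(P, f) = 4*((P + P)*f) = 4*((2*P)*f) = 4*(2*P*f) = 8*P*f)
-28308 + K(V, w) = -28308 + 8*(-99)*(92/73) = -28308 - 72864/73 = -2139348/73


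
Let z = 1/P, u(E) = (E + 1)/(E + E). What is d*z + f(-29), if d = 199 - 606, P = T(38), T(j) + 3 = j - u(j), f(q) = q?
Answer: -106941/2621 ≈ -40.802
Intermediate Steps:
u(E) = (1 + E)/(2*E) (u(E) = (1 + E)/((2*E)) = (1 + E)*(1/(2*E)) = (1 + E)/(2*E))
T(j) = -3 + j - (1 + j)/(2*j) (T(j) = -3 + (j - (1 + j)/(2*j)) = -3 + j - (1 + j)/(2*j))
P = 2621/76 (P = -7/2 + 38 - ½/38 = -7/2 + 38 - ½*1/38 = -7/2 + 38 - 1/76 = 2621/76 ≈ 34.487)
z = 76/2621 (z = 1/(2621/76) = 76/2621 ≈ 0.028997)
d = -407
d*z + f(-29) = -407*76/2621 - 29 = -30932/2621 - 29 = -106941/2621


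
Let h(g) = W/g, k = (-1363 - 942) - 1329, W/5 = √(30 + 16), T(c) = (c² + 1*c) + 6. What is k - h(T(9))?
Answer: -3634 - 5*√46/96 ≈ -3634.4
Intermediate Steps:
T(c) = 6 + c + c² (T(c) = (c² + c) + 6 = (c + c²) + 6 = 6 + c + c²)
W = 5*√46 (W = 5*√(30 + 16) = 5*√46 ≈ 33.912)
k = -3634 (k = -2305 - 1329 = -3634)
h(g) = 5*√46/g (h(g) = (5*√46)/g = 5*√46/g)
k - h(T(9)) = -3634 - 5*√46/(6 + 9 + 9²) = -3634 - 5*√46/(6 + 9 + 81) = -3634 - 5*√46/96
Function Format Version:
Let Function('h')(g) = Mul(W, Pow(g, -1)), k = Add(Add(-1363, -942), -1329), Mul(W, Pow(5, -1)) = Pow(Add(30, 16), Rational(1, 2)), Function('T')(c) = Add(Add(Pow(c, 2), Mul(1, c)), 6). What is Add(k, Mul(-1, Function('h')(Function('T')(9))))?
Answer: Add(-3634, Mul(Rational(-5, 96), Pow(46, Rational(1, 2)))) ≈ -3634.4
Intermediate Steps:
Function('T')(c) = Add(6, c, Pow(c, 2)) (Function('T')(c) = Add(Add(Pow(c, 2), c), 6) = Add(Add(c, Pow(c, 2)), 6) = Add(6, c, Pow(c, 2)))
W = Mul(5, Pow(46, Rational(1, 2))) (W = Mul(5, Pow(Add(30, 16), Rational(1, 2))) = Mul(5, Pow(46, Rational(1, 2))) ≈ 33.912)
k = -3634 (k = Add(-2305, -1329) = -3634)
Function('h')(g) = Mul(5, Pow(46, Rational(1, 2)), Pow(g, -1)) (Function('h')(g) = Mul(Mul(5, Pow(46, Rational(1, 2))), Pow(g, -1)) = Mul(5, Pow(46, Rational(1, 2)), Pow(g, -1)))
Add(k, Mul(-1, Function('h')(Function('T')(9)))) = Add(-3634, Mul(-1, Mul(5, Pow(46, Rational(1, 2)), Pow(Add(6, 9, Pow(9, 2)), -1)))) = Add(-3634, Mul(-1, Mul(5, Pow(46, Rational(1, 2)), Pow(Add(6, 9, 81), -1)))) = Add(-3634, Mul(-1, Mul(5, Pow(46, Rational(1, 2)), Pow(96, -1)))) = Add(-3634, Mul(-1, Mul(5, Pow(46, Rational(1, 2)), Rational(1, 96)))) = Add(-3634, Mul(-1, Mul(Rational(5, 96), Pow(46, Rational(1, 2))))) = Add(-3634, Mul(Rational(-5, 96), Pow(46, Rational(1, 2))))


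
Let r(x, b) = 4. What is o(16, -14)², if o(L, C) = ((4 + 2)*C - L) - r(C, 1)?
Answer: 10816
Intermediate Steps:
o(L, C) = -4 - L + 6*C (o(L, C) = ((4 + 2)*C - L) - 1*4 = (6*C - L) - 4 = (-L + 6*C) - 4 = -4 - L + 6*C)
o(16, -14)² = (-4 - 1*16 + 6*(-14))² = (-4 - 16 - 84)² = (-104)² = 10816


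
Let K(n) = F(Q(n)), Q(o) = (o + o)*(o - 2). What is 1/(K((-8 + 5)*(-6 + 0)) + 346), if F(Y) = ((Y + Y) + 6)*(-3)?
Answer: -1/3128 ≈ -0.00031969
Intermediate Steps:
Q(o) = 2*o*(-2 + o) (Q(o) = (2*o)*(-2 + o) = 2*o*(-2 + o))
F(Y) = -18 - 6*Y (F(Y) = (2*Y + 6)*(-3) = (6 + 2*Y)*(-3) = -18 - 6*Y)
K(n) = -18 - 12*n*(-2 + n)
1/(K((-8 + 5)*(-6 + 0)) + 346) = 1/((-18 - 12*(-8 + 5)²*(-6 + 0)² + 24*((-8 + 5)*(-6 + 0))) + 346) = 1/((-18 - 12*(-3*(-6))² + 24*(-3*(-6))) + 346) = 1/((-18 - 12*18² + 24*18) + 346) = 1/((-18 - 12*324 + 432) + 346) = 1/((-18 - 3888 + 432) + 346) = 1/(-3474 + 346) = 1/(-3128) = -1/3128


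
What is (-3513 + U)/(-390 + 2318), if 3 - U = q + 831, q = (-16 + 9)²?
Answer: -2195/964 ≈ -2.2770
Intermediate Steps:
q = 49 (q = (-7)² = 49)
U = -877 (U = 3 - (49 + 831) = 3 - 1*880 = 3 - 880 = -877)
(-3513 + U)/(-390 + 2318) = (-3513 - 877)/(-390 + 2318) = -4390/1928 = -4390*1/1928 = -2195/964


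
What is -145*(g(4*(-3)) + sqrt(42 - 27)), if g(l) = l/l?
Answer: -145 - 145*sqrt(15) ≈ -706.58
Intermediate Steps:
g(l) = 1
-145*(g(4*(-3)) + sqrt(42 - 27)) = -145*(1 + sqrt(42 - 27)) = -145*(1 + sqrt(15)) = -145 - 145*sqrt(15)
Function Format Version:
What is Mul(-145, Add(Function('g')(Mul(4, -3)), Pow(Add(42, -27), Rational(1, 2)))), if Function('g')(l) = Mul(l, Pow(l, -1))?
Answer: Add(-145, Mul(-145, Pow(15, Rational(1, 2)))) ≈ -706.58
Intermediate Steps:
Function('g')(l) = 1
Mul(-145, Add(Function('g')(Mul(4, -3)), Pow(Add(42, -27), Rational(1, 2)))) = Mul(-145, Add(1, Pow(Add(42, -27), Rational(1, 2)))) = Mul(-145, Add(1, Pow(15, Rational(1, 2)))) = Add(-145, Mul(-145, Pow(15, Rational(1, 2))))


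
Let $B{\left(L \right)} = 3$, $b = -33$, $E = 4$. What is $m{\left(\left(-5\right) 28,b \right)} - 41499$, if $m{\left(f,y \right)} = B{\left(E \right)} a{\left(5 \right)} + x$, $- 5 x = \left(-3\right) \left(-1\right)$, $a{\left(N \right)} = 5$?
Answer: $- \frac{207423}{5} \approx -41485.0$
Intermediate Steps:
$x = - \frac{3}{5}$ ($x = - \frac{\left(-3\right) \left(-1\right)}{5} = \left(- \frac{1}{5}\right) 3 = - \frac{3}{5} \approx -0.6$)
$m{\left(f,y \right)} = \frac{72}{5}$ ($m{\left(f,y \right)} = 3 \cdot 5 - \frac{3}{5} = 15 - \frac{3}{5} = \frac{72}{5}$)
$m{\left(\left(-5\right) 28,b \right)} - 41499 = \frac{72}{5} - 41499 = - \frac{207423}{5}$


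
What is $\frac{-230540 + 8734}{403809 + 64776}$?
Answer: $- \frac{17062}{36045} \approx -0.47335$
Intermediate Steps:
$\frac{-230540 + 8734}{403809 + 64776} = - \frac{221806}{468585} = \left(-221806\right) \frac{1}{468585} = - \frac{17062}{36045}$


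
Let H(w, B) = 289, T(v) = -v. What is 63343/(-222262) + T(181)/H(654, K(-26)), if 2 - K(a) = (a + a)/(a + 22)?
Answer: -58535549/64233718 ≈ -0.91129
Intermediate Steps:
K(a) = 2 - 2*a/(22 + a) (K(a) = 2 - (a + a)/(a + 22) = 2 - 2*a/(22 + a))
63343/(-222262) + T(181)/H(654, K(-26)) = 63343/(-222262) - 1*181/289 = 63343*(-1/222262) - 181*1/289 = -63343/222262 - 181/289 = -58535549/64233718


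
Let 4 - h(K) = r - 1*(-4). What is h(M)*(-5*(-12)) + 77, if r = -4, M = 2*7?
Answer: 317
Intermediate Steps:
M = 14
h(K) = 4 (h(K) = 4 - (-4 - 1*(-4)) = 4 - (-4 + 4) = 4 - 1*0 = 4 + 0 = 4)
h(M)*(-5*(-12)) + 77 = 4*(-5*(-12)) + 77 = 4*60 + 77 = 240 + 77 = 317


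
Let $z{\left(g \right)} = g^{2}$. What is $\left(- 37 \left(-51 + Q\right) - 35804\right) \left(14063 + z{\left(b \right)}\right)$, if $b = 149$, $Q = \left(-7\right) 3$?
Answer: $-1201788960$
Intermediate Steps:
$Q = -21$
$\left(- 37 \left(-51 + Q\right) - 35804\right) \left(14063 + z{\left(b \right)}\right) = \left(- 37 \left(-51 - 21\right) - 35804\right) \left(14063 + 149^{2}\right) = \left(\left(-37\right) \left(-72\right) - 35804\right) \left(14063 + 22201\right) = \left(2664 - 35804\right) 36264 = \left(-33140\right) 36264 = -1201788960$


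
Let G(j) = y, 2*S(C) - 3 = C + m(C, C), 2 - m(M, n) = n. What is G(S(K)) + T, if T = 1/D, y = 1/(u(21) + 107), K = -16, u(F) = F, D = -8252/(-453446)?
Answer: 14512335/264064 ≈ 54.958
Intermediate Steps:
D = 4126/226723 (D = -8252*(-1/453446) = 4126/226723 ≈ 0.018198)
m(M, n) = 2 - n
S(C) = 5/2 (S(C) = 3/2 + (C + (2 - C))/2 = 3/2 + (½)*2 = 3/2 + 1 = 5/2)
y = 1/128 (y = 1/(21 + 107) = 1/128 ≈ 0.0078125)
T = 226723/4126 (T = 1/(4126/226723) = 226723/4126 ≈ 54.950)
G(j) = 1/128
G(S(K)) + T = 1/128 + 226723/4126 = 14512335/264064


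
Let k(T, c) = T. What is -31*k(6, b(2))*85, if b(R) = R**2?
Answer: -15810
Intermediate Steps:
-31*k(6, b(2))*85 = -31*6*85 = -186*85 = -15810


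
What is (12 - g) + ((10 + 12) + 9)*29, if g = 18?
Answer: 893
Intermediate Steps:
(12 - g) + ((10 + 12) + 9)*29 = (12 - 1*18) + ((10 + 12) + 9)*29 = (12 - 18) + (22 + 9)*29 = -6 + 31*29 = -6 + 899 = 893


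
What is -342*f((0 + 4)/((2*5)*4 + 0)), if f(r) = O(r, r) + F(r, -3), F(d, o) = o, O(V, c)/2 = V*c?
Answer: 25479/25 ≈ 1019.2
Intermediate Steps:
O(V, c) = 2*V*c (O(V, c) = 2*(V*c) = 2*V*c)
f(r) = -3 + 2*r**2 (f(r) = 2*r*r - 3 = 2*r**2 - 3 = -3 + 2*r**2)
-342*f((0 + 4)/((2*5)*4 + 0)) = -342*(-3 + 2*((0 + 4)/((2*5)*4 + 0))**2) = -342*(-3 + 2*(4/(10*4 + 0))**2) = -342*(-3 + 2*(4/(40 + 0))**2) = -342*(-3 + 2*(4/40)**2) = -342*(-3 + 2*(4*(1/40))**2) = -342*(-3 + 2*(1/10)**2) = -342*(-3 + 2*(1/100)) = -342*(-3 + 1/50) = -342*(-149/50) = 25479/25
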